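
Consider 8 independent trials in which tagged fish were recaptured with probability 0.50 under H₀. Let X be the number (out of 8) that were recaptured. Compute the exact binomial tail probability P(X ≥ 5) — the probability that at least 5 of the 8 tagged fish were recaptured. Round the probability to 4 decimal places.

X is binomial with n = 8 and p = 0.50.
P(X ≥ 5) = C(8,5)·0.50^5·0.50^3 + C(8,6)·0.50^6·0.50^2 + C(8,7)·0.50^7·0.50^1 + C(8,8)·0.50^8·0.50^0.
= 0.218750 + 0.109375 + 0.031250 + 0.003906 = 0.3633.

P = 0.3633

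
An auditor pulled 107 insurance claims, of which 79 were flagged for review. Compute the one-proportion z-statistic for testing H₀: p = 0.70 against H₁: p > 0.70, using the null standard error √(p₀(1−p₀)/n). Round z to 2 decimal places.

z = 0.86

With x = 79 successes in n = 107, p̂ = 0.73832.
SE₀ = √(0.70·0.30/107) = 0.044301.
Test statistic: z = 0.03832/0.044301 = 0.86.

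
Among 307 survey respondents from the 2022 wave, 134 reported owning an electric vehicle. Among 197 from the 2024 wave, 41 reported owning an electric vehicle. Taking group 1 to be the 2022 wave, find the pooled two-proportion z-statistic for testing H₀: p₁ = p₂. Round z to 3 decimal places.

Sample proportions: p̂₁ = 134/307 = 0.43648 and p̂₂ = 41/197 = 0.20812.
Pooling: p̂ = 175/504 = 0.34722.
Pooled SE = √[0.2266590·0.00833347] ≈ 0.043461.
z = 0.22836/0.043461 = 5.254.

z = 5.254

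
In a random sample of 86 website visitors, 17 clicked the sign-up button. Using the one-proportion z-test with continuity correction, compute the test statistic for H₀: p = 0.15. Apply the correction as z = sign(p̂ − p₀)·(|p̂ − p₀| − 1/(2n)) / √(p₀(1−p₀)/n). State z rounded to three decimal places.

z = 1.087

Sample proportion p̂ = 17/86 = 0.19767. p̂ − p₀ = 0.047674.
1/(2n) = 0.005814.
Corrected numerator: |0.047674| − 0.005814 = 0.041860.
Under H₀, SE = √(p₀(1−p₀)/n) = √(0.15·0.85/86) = √0.001482558 = 0.038504.
z = (+)0.041860/0.038504 = 1.087.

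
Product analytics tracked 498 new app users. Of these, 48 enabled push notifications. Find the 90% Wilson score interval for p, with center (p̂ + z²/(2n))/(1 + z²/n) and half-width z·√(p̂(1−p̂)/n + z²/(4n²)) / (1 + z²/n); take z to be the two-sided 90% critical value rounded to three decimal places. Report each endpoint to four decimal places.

Here p̂ = 48/498 = 0.09639 and z = 1.645 (z² = 2.706025).
1 + z²/n = 1.005434.
Center = (0.09639 + 0.002717)/1.005434 = 0.09857.
Radicand: p̂(1−p̂)/n + z²/(4n²) = 0.000174890 + 0.000002728 = 0.000177618.
Half-width = 1.645·√0.000177618/1.005434 = 0.02180.
Interval: 0.09857 ± 0.02180 → (0.0768, 0.1204).

(0.0768, 0.1204)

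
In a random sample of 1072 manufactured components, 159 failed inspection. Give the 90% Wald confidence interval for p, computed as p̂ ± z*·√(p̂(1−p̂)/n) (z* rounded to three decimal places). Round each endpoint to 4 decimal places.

(0.1305, 0.1662)

The sample proportion is 159/1072 = 0.14832.
SE(p̂) = √(0.14832·0.85168/1072) = 0.010855.
For 90% confidence, z* = 1.645.
Margin of error: 1.645 × 0.010855 = 0.01786.
So the interval runs from 0.1305 to 0.1662.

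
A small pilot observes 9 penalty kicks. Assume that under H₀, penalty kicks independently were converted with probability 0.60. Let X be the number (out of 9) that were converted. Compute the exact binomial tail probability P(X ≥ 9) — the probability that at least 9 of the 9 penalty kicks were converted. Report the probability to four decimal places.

P = 0.0101

X ~ Binomial(n=9, p=0.60).
P(X ≥ 9) = C(9,9)·0.60^9·0.40^0.
= 0.010078 = 0.0101.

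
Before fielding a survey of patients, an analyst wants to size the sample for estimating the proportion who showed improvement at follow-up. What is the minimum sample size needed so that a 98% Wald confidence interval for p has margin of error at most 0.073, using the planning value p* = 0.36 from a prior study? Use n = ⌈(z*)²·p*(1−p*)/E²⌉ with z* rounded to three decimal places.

n = 234

The 98% critical value is z* = 2.326.
p*(1−p*) = 0.36·0.64 = 0.2304.
(z*)²·p*(1−p*)/E² = 5.410276·0.2304/0.005329 = 233.914.
⌈233.914⌉ = 234.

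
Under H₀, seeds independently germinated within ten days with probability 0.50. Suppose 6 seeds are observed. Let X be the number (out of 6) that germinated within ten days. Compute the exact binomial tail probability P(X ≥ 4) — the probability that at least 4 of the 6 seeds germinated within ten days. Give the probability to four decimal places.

P = 0.3438

X is binomial with n = 6 and p = 0.50.
P(X ≥ 4) = C(6,4)·0.50^4·0.50^2 + C(6,5)·0.50^5·0.50^1 + C(6,6)·0.50^6·0.50^0.
= 0.234375 + 0.093750 + 0.015625 = 0.3438.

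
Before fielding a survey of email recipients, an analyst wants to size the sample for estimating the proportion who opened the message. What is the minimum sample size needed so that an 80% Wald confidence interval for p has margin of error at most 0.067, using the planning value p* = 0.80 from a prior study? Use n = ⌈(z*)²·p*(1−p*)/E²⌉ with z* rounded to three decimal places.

The 80% critical value is z* = 1.282.
p*(1−p*) = 0.1600.
Required n before rounding: 1.643524 × 0.1600 / 0.067² = 58.580.
⌈58.580⌉ = 59.

n = 59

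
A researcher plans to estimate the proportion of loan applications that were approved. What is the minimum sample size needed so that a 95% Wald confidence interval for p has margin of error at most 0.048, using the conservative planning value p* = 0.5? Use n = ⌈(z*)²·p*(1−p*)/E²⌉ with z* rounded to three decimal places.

n = 417

z* = 1.960 at the 95% level.
p*(1−p*) = 0.2500.
Required n before rounding: 3.841600 × 0.2500 / 0.048² = 416.840.
Rounding up, n = 417.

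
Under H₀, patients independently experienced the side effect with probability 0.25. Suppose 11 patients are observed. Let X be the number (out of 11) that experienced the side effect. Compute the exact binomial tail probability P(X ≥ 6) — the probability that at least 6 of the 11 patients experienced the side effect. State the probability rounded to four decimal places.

P = 0.0343

X is binomial with n = 11 and p = 0.25.
P(X ≥ 6) = Σ_{j=6}^{11} C(11,j)·0.25^j·0.75^{11−j}.
= 0.026766 + 0.006373 + 0.001062 + 0.000118 + 0.000008 + 0.000000 = 0.0343.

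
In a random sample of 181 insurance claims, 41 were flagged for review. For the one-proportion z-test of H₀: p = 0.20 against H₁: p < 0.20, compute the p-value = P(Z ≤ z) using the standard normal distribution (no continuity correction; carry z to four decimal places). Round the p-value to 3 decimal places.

p-value = 0.814

p̂ = 41/181 = 0.22652.
Null standard error: √(0.20·0.80/181) = √0.000883978 = 0.029732.
Test statistic (full precision, shown to 4 dp): z = (41/181 − 0.20)/SE₀ ≈ 0.8920.
p-value = P(Z ≤ z) with z = 0.8920 → 0.814.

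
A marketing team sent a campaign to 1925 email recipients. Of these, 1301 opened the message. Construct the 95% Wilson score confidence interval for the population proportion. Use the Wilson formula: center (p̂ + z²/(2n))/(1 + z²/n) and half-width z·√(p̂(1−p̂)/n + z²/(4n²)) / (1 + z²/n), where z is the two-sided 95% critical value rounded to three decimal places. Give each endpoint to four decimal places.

(0.6546, 0.6964)

p̂ = 1301/1925 = 0.67584; z = 1.960, so z² = 3.841600.
1 + z²/n = 1.001996.
Adjusted center: (0.67584 + z²/(2n))/1.001996 = 0.67549.
Radicand: p̂(1−p̂)/n + z²/(4n²) = 0.000113807 + 0.000000259 = 0.000114066.
Half-width = 1.960·√0.000114066/1.001996 = 0.02089.
CI: 0.67549 ± 0.02089 = (0.6546, 0.6964).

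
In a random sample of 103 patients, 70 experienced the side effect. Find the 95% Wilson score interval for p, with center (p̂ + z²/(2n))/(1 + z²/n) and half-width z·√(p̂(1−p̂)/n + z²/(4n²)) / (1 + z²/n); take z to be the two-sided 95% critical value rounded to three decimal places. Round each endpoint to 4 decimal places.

p̂ = 70/103 = 0.67961; z = 1.960, so z² = 3.841600.
1 + z²/n = 1.037297.
Adjusted center: (0.67961 + z²/(2n))/1.037297 = 0.67315.
Radicand: p̂(1−p̂)/n + z²/(4n²) = 0.002113977 + 0.000090527 = 0.002204504.
Half-width = 1.960·√0.002204504/1.037297 = 0.08872.
So the interval runs from 0.5844 to 0.7619.

(0.5844, 0.7619)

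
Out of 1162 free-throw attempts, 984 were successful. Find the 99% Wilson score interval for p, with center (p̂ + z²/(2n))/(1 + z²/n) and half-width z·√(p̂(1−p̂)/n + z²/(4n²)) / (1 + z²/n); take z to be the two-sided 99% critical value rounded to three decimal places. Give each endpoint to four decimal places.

Here p̂ = 984/1162 = 0.84682 and z = 2.576 (z² = 6.635776).
1 + z²/n = 1.005711.
Center = (0.84682 + 0.002855)/1.005711 = 0.84485.
Radicand: p̂(1−p̂)/n + z²/(4n²) = 0.000111634 + 0.000001229 = 0.000112863.
Half-width = 2.576·√0.000112863/1.005711 = 0.02721.
Interval: 0.84485 ± 0.02721 → (0.8176, 0.8721).

(0.8176, 0.8721)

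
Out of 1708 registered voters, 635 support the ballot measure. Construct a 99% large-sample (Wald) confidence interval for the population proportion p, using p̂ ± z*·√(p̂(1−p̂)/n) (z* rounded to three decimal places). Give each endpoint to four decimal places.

p̂ = 635/1708 = 0.37178.
SE(p̂) = √(0.37178·0.62822/1708) = 0.011694.
For 99% confidence, z* = 2.576.
Margin of error: 2.576 × 0.011694 = 0.03012.
So the interval runs from 0.3417 to 0.4019.

(0.3417, 0.4019)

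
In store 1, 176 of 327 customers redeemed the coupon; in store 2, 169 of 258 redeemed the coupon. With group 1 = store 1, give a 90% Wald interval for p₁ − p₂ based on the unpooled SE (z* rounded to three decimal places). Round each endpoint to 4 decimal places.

(-0.1833, -0.0503)

p̂₁ = 176/327 = 0.53823, p̂₂ = 169/258 = 0.65504; p̂₁ − p̂₂ = -0.11681.
Unpooled SE = √(p̂₁(1−p̂₁)/n₁ + p̂₂(1−p̂₂)/n₂) = √(0.000760057 + 0.000875826) = 0.040446.
The 90% critical value is z* = 1.645. Margin of error = 0.06653.
So the interval runs from -0.1833 to -0.0503.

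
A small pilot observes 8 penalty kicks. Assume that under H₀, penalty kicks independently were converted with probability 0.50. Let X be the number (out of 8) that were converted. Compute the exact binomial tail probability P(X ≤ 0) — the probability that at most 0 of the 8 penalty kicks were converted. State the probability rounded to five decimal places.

X ~ Binomial(n=8, p=0.50).
P(X ≤ 0) = C(8,0)·0.50^0·0.50^8.
= 0.003906 = 0.00391.

P = 0.00391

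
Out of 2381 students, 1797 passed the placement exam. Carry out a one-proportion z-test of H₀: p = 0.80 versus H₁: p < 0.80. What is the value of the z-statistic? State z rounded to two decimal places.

The sample proportion is 1797/2381 = 0.75472.
Null standard error: √(0.80·0.20/2381) = √0.000067199 = 0.008197.
z = (0.75472 − 0.80)/0.008197 = -0.04528/0.008197 = -5.52.

z = -5.52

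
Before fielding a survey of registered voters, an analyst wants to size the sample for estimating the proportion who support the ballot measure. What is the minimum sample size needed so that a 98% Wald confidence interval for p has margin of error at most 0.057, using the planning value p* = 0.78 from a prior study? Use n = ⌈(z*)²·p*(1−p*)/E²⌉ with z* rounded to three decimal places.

For 98% confidence, z* = 2.326.
p*(1−p*) = 0.78·0.22 = 0.1716.
(z*)²·p*(1−p*)/E² = 5.410276·0.1716/0.003249 = 285.750.
⌈285.750⌉ = 286.

n = 286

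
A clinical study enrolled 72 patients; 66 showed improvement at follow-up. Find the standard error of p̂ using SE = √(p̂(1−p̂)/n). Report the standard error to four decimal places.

Sample proportion p̂ = 66/72 = 0.91667.
p̂(1−p̂) = 0.076386.
SE = √(0.076386/72) = √0.001060917 = 0.0326.

SE = 0.0326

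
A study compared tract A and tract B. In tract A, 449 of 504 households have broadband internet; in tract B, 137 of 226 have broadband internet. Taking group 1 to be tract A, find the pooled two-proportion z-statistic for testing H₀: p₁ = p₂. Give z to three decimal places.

p̂₁ = 449/504 = 0.89087, p̂₂ = 137/226 = 0.60619.
Pooling: p̂ = 586/730 = 0.80274.
SE = √[p̂(1−p̂)(1/n₁+1/n₂)] = √[0.80274·0.19726·(1/504+1/226)] ≈ 0.031857.
z = 0.28468/0.031857 = 8.936.

z = 8.936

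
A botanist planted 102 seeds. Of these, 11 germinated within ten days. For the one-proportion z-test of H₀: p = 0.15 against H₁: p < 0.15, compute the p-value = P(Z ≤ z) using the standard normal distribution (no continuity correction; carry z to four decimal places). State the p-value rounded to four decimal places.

With x = 11 successes in n = 102, p̂ = 0.10784.
Null standard error: √(0.15·0.85/102) = √0.001250000 = 0.035355.
z = (p̂ − p₀)/SE = (11/102 − 0.15)/0.035355 ≈ -1.1924.
p-value = P(Z ≤ z) with z = -1.1924 → 0.1166.

p-value = 0.1166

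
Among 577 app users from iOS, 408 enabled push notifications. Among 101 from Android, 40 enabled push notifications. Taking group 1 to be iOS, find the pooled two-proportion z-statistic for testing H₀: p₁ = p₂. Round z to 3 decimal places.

p̂₁ = 408/577 = 0.70711, p̂₂ = 40/101 = 0.39604.
Pooling: p̂ = 448/678 = 0.66077.
Pooled SE = √[0.2241540·0.01163409] ≈ 0.051067.
z = (p̂₁ − p̂₂)/SE = (0.70711 − 0.39604)/0.051067 = 0.31107/0.051067 = 6.091.

z = 6.091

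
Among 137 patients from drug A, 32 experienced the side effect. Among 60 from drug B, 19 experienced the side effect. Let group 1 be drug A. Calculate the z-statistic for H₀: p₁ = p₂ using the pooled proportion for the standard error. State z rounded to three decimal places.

z = -1.225

p̂₁ = 32/137 = 0.23358, p̂₂ = 19/60 = 0.31667.
Pooling: p̂ = 51/197 = 0.25888.
Pooled SE = √[0.1918627·0.02396594] ≈ 0.067810.
z = (p̂₁ − p̂₂)/SE = (0.23358 − 0.31667)/0.067810 = -0.08309/0.067810 = -1.225.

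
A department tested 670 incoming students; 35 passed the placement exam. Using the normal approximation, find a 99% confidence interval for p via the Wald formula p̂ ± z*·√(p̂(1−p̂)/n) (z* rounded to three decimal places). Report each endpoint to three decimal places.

p̂ = 35/670 = 0.05224.
SE = √(p̂(1−p̂)/n) = √(0.049510/670) = 0.008596.
The 99% critical value is z* = 2.576.
Margin = 2.576·0.008596 = 0.02214.
So the interval runs from 0.030 to 0.074.

(0.030, 0.074)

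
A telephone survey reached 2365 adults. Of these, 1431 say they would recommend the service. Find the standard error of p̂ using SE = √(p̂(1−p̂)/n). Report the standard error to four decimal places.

SE = 0.0101

The sample proportion is 1431/2365 = 0.60507.
p̂(1−p̂) = 0.60507·0.39493 = 0.238960.
Dividing by n and taking the root: √0.000101040 = 0.0101.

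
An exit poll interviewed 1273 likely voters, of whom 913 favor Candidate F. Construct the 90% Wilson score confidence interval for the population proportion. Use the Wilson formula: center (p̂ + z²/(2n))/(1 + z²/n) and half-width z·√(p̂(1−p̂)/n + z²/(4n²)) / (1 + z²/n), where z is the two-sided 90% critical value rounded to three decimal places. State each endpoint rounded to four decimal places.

Here p̂ = 913/1273 = 0.71720 and z = 1.645 (z² = 2.706025).
1 + z²/n = 1.002126.
Adjusted center: (0.71720 + z²/(2n))/1.002126 = 0.71674.
Radicand: p̂(1−p̂)/n + z²/(4n²) = 0.000159327 + 0.000000417 = 0.000159744.
Half-width = 1.645·√0.000159744/1.002126 = 0.02075.
CI: 0.71674 ± 0.02075 = (0.6960, 0.7375).

(0.6960, 0.7375)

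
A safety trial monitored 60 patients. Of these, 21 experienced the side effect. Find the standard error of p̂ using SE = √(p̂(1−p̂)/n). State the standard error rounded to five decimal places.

Sample proportion p̂ = 21/60 = 0.35000.
p̂(1−p̂) = 0.227500.
SE = √(0.227500/60) = 0.06158.

SE = 0.06158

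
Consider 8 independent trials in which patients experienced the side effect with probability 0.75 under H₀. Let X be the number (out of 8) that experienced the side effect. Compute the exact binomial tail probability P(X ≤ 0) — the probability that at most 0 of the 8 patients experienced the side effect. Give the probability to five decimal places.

X ~ Binomial(n=8, p=0.75).
P(X ≤ 0) = C(8,0)·0.75^0·0.25^8.
= 0.000015 = 0.00002.

P = 0.00002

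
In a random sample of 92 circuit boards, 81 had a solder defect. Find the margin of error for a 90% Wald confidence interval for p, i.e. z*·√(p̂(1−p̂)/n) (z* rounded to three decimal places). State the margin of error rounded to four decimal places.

ME = 0.0556

With x = 81 successes in n = 92, p̂ = 0.88043.
SE = √(p̂(1−p̂)/n) = √(0.105269/92) = 0.033827.
z* = 1.645 at the 90% level.
ME = 1.645·0.033827 = 0.0556.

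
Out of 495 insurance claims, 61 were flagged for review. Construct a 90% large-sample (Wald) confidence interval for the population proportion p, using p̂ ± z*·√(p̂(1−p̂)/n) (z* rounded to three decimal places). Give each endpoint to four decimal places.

(0.0989, 0.1475)

With x = 61 successes in n = 495, p̂ = 0.12323.
SE = √(p̂(1−p̂)/n) = √(0.108046/495) = 0.014774.
The 90% critical value is z* = 1.645.
Margin of error: 1.645 × 0.014774 = 0.02430.
Interval: 0.12323 ± 0.02430 → (0.0989, 0.1475).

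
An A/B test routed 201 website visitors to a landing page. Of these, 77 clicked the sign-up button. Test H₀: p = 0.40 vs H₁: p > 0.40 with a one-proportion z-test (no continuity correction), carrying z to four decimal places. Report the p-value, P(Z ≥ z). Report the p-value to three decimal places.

p-value = 0.688

p̂ = 77/201 = 0.38308.
Under H₀, SE = √(p₀(1−p₀)/n) = √(0.40·0.60/201) = √0.001194030 = 0.034555.
Test statistic (full precision, shown to 4 dp): z = (77/201 − 0.40)/SE₀ ≈ -0.4895.
From the standard normal, P(Z ≥ z) = 0.688.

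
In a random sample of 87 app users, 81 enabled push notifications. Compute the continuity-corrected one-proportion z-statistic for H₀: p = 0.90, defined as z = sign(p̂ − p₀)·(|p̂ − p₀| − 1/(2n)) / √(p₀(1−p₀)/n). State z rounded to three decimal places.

With x = 81 successes in n = 87, p̂ = 0.93103. p̂ − p₀ = 0.031034.
Continuity correction 1/(2n) = 1/174 = 0.005747.
Corrected numerator: |0.031034| − 0.005747 = 0.025287.
Under H₀, SE = √(p₀(1−p₀)/n) = √(0.90·0.10/87) = √0.001034483 = 0.032163.
z = (+)0.025287/0.032163 = 0.786.

z = 0.786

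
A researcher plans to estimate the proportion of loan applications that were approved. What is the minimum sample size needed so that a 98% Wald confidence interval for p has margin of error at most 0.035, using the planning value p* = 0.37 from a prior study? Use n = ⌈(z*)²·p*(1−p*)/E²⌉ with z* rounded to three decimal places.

For 98% confidence, z* = 2.326.
p*(1−p*) = 0.2331.
(z*)²·p*(1−p*)/E² = 5.410276·0.2331/0.001225 = 1029.498.
Rounding up, n = 1030.

n = 1030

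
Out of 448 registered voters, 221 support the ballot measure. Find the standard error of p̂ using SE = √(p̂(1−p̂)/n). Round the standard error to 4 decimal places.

SE = 0.0236

Sample proportion p̂ = 221/448 = 0.49330.
p̂(1−p̂) = 0.49330·0.50670 = 0.249955.
SE = √(0.249955/448) = 0.0236.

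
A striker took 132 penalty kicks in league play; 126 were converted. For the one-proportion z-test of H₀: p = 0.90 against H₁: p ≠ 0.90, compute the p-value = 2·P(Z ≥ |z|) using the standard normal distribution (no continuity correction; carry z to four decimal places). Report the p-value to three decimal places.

Sample proportion p̂ = 126/132 = 0.95455.
SE₀ = √(0.90·0.10/132) = 0.026112.
z = (p̂ − p₀)/SE = (126/132 − 0.90)/0.026112 ≈ 2.0889.
p-value = 2·P(Z ≥ |z|) with z = 2.0889 → 0.037.

p-value = 0.037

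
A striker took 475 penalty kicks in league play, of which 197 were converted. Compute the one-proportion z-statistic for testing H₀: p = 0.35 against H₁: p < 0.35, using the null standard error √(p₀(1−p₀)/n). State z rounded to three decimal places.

Sample proportion p̂ = 197/475 = 0.41474.
Null standard error: √(0.35·0.65/475) = √0.000478947 = 0.021885.
Test statistic: z = 0.06474/0.021885 = 2.958.

z = 2.958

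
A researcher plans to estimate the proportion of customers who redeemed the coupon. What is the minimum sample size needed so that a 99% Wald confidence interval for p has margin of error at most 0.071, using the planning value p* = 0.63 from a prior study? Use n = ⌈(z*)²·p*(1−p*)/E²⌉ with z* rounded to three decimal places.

z* = 2.576 at the 99% level.
p*(1−p*) = 0.2331.
(z*)²·p*(1−p*)/E² = 6.635776·0.2331/0.005041 = 306.844.
⌈306.844⌉ = 307.

n = 307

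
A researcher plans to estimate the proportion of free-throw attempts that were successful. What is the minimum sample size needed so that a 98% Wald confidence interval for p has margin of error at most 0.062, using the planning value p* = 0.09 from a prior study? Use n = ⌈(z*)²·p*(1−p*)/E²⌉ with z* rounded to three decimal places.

The 98% critical value is z* = 2.326.
p*(1−p*) = 0.0819.
Required n before rounding: 5.410276 × 0.0819 / 0.062² = 115.271.
Rounding up, n = 116.

n = 116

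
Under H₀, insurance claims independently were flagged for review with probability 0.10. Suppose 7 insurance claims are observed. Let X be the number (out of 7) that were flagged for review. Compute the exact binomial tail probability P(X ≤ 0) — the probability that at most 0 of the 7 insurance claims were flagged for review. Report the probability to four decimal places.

P = 0.4783

X ~ Binomial(n=7, p=0.10).
P(X ≤ 0) = C(7,0)·0.10^0·0.90^7.
= 0.478297 = 0.4783.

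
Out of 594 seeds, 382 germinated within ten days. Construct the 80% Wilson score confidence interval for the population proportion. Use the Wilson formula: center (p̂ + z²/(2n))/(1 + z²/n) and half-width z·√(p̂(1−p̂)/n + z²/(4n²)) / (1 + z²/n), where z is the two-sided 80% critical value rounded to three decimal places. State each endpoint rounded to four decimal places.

(0.6175, 0.6679)

p̂ = 382/594 = 0.64310; z = 1.282, so z² = 1.643524.
Denominator 1 + z²/n = 1 + 1.643524/594 = 1.002767.
Center = (0.64310 + 0.001383)/1.002767 = 0.64270.
Radicand: p̂(1−p̂)/n + z²/(4n²) = 0.000386402 + 0.000001165 = 0.000387567.
Half-width = 1.282·√0.000387567/1.002767 = 0.02517.
CI: 0.64270 ± 0.02517 = (0.6175, 0.6679).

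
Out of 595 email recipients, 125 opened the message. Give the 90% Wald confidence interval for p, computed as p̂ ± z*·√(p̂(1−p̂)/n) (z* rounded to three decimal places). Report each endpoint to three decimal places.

(0.183, 0.238)

With x = 125 successes in n = 595, p̂ = 0.21008.
Standard error of p̂: √(0.165949/595) = √0.000278905 = 0.016700.
The 90% critical value is z* = 1.645.
Margin = 1.645·0.016700 = 0.02747.
Interval: 0.21008 ± 0.02747 → (0.183, 0.238).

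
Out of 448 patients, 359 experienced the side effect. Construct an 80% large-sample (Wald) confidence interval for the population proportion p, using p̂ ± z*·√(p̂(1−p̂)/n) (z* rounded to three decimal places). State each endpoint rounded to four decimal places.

(0.7772, 0.8255)

p̂ = 359/448 = 0.80134.
Standard error of p̂: √(0.159195/448) = √0.000355345 = 0.018851.
The 80% critical value is z* = 1.282.
Margin = 1.282·0.018851 = 0.02417.
So the interval runs from 0.7772 to 0.8255.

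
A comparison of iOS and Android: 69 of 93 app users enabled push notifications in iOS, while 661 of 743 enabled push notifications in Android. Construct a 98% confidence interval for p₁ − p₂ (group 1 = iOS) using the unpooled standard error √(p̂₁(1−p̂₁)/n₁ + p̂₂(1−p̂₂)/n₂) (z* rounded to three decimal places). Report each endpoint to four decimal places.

(-0.2566, -0.0388)

p̂₁ = 69/93 = 0.74194, p̂₂ = 661/743 = 0.88964; p̂₁ − p̂₂ = -0.14770.
Unpooled SE = √(p̂₁(1−p̂₁)/n₁ + p̂₂(1−p̂₂)/n₂) = √(0.002058787 + 0.000132144) = 0.046807.
The 98% critical value is z* = 2.326. Margin = 2.326·0.046807 = 0.10887.
So the interval runs from -0.2566 to -0.0388.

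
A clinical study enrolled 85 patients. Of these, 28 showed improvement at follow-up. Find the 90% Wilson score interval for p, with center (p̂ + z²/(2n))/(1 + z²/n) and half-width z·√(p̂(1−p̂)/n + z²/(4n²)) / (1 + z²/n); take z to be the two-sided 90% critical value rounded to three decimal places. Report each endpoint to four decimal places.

Here p̂ = 28/85 = 0.32941 and z = 1.645 (z² = 2.706025).
Denominator 1 + z²/n = 1 + 2.706025/85 = 1.031836.
Adjusted center: (0.32941 + z²/(2n))/1.031836 = 0.33467.
Radicand: p̂(1−p̂)/n + z²/(4n²) = 0.002598819 + 0.000093634 = 0.002692453.
Half-width = z·√(radicand)/denom = 1.645·0.051889/1.031836 = 0.08272.
So the interval runs from 0.2520 to 0.4174.

(0.2520, 0.4174)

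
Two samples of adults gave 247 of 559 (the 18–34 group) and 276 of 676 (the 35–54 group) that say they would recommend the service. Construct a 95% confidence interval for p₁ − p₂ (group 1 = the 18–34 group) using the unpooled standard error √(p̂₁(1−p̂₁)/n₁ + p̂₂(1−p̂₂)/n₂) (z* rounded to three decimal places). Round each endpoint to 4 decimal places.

(-0.0218, 0.0890)

p̂₁ = 0.44186, p̂₂ = 0.40828, so the observed difference is 0.03358.
Unpooled SE = √(p̂₁(1−p̂₁)/n₁ + p̂₂(1−p̂₂)/n₂) = √(0.000441180 + 0.000357379) = 0.028259.
z* = 1.960 at the 95% level. Margin of error = 0.05539.
CI: 0.03358 ± 0.05539 = (-0.0218, 0.0890).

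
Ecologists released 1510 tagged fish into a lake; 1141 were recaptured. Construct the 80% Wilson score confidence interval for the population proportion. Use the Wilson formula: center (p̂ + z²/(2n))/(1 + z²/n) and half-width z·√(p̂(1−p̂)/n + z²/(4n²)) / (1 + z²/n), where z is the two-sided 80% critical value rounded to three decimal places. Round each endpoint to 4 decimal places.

Here p̂ = 1141/1510 = 0.75563 and z = 1.282 (z² = 1.643524).
Denominator 1 + z²/n = 1 + 1.643524/1510 = 1.001088.
Adjusted center: (0.75563 + z²/(2n))/1.001088 = 0.75535.
Radicand: p̂(1−p̂)/n + z²/(4n²) = 0.000122287 + 0.000000180 = 0.000122467.
Half-width = 1.282·√0.000122467/1.001088 = 0.01417.
So the interval runs from 0.7412 to 0.7695.

(0.7412, 0.7695)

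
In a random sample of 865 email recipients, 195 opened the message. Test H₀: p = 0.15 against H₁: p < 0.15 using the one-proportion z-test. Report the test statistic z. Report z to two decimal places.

With x = 195 successes in n = 865, p̂ = 0.22543.
Null standard error: √(0.15·0.85/865) = √0.000147399 = 0.012141.
z = (0.22543 − 0.15)/0.012141 = 0.07543/0.012141 = 6.21.

z = 6.21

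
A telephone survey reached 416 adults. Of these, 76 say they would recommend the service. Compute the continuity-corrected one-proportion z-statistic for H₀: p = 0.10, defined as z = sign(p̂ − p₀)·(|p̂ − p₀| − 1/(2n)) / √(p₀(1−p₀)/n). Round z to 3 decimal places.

With x = 76 successes in n = 416, p̂ = 0.18269. p̂ − p₀ = 0.082692.
Continuity correction 1/(2n) = 1/832 = 0.001202.
Corrected numerator: |0.082692| − 0.001202 = 0.081490.
Null standard error: √(0.10·0.90/416) = √0.000216346 = 0.014709.
z = (+)0.081490/0.014709 = 5.540.

z = 5.540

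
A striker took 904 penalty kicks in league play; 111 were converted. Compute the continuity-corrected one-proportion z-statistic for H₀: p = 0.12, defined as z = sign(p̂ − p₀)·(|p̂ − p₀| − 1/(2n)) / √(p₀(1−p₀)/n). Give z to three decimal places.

p̂ = 111/904 = 0.12279. p̂ − p₀ = 0.002788.
1/(2n) = 0.000553.
Corrected numerator: |0.002788| − 0.000553 = 0.002235.
SE₀ = √(0.12·0.88/904) = 0.010808.
z = +0.002235/0.010808 = 0.207.

z = 0.207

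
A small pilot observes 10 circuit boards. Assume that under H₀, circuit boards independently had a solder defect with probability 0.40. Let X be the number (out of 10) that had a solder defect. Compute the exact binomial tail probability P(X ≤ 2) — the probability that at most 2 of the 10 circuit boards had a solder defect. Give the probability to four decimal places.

X ~ Binomial(n=10, p=0.40).
P(X ≤ 2) = C(10,0)·0.40^0·0.60^10 + C(10,1)·0.40^1·0.60^9 + C(10,2)·0.40^2·0.60^8.
= 0.006047 + 0.040311 + 0.120932 = 0.1673.

P = 0.1673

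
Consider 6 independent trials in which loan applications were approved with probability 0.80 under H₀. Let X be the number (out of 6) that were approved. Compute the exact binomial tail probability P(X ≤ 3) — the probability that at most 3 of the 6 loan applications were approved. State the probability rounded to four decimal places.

P = 0.0989

X is binomial with n = 6 and p = 0.80.
P(X ≤ 3) = C(6,0)·0.80^0·0.20^6 + C(6,1)·0.80^1·0.20^5 + C(6,2)·0.80^2·0.20^4 + C(6,3)·0.80^3·0.20^3.
= 0.000064 + 0.001536 + 0.015360 + 0.081920 = 0.0989.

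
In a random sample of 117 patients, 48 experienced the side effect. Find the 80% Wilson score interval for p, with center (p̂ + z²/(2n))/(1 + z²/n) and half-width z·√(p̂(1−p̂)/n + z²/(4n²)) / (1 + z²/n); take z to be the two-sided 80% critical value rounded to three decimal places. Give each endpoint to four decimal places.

(0.3536, 0.4694)

Here p̂ = 48/117 = 0.41026 and z = 1.282 (z² = 1.643524).
Denominator 1 + z²/n = 1 + 1.643524/117 = 1.014047.
Adjusted center: (0.41026 + z²/(2n))/1.014047 = 0.41150.
Radicand: p̂(1−p̂)/n + z²/(4n²) = 0.002067915 + 0.000030015 = 0.002097930.
Half-width = z·√(radicand)/denom = 1.282·0.045803/1.014047 = 0.05791.
So the interval runs from 0.3536 to 0.4694.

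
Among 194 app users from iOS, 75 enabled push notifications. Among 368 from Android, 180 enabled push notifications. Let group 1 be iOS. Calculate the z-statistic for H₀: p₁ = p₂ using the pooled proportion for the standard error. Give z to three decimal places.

z = -2.321

Sample proportions: p̂₁ = 75/194 = 0.38660 and p̂₂ = 180/368 = 0.48913.
Pooled p̂ = (75+180)/(194+368) = 255/562 = 0.45374.
Pooled SE = √[0.2478597·0.00787203] ≈ 0.044172.
z = -0.10253/0.044172 = -2.321.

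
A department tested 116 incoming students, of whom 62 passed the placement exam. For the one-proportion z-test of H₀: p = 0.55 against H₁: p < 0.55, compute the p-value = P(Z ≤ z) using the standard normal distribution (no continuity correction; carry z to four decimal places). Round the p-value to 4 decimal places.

p-value = 0.3685

With x = 62 successes in n = 116, p̂ = 0.53448.
SE₀ = √(0.55·0.45/116) = 0.046191.
z = (p̂ − p₀)/SE = (62/116 − 0.55)/0.046191 ≈ -0.3359.
p-value = P(Z ≤ z) with z = -0.3359 → 0.3685.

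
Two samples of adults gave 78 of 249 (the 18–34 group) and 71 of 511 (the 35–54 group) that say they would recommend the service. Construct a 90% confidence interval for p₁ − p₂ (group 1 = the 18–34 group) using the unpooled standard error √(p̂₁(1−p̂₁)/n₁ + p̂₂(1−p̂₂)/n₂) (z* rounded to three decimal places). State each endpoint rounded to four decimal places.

(0.1198, 0.2288)

p̂₁ = 0.31325, p̂₂ = 0.13894, so the observed difference is 0.17431.
Unpooled SE = √(p̂₁(1−p̂₁)/n₁ + p̂₂(1−p̂₂)/n₂) = √(0.000863958 + 0.000234125) = 0.033137.
The 90% critical value is z* = 1.645. Margin of error = 0.05451.
Interval: 0.17431 ± 0.05451 → (0.1198, 0.2288).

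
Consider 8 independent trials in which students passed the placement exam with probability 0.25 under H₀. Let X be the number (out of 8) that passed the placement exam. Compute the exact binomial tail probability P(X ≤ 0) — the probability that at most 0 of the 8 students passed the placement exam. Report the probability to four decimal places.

P = 0.1001

X ~ Binomial(n=8, p=0.25).
P(X ≤ 0) = C(8,0)·0.25^0·0.75^8.
= 0.100113 = 0.1001.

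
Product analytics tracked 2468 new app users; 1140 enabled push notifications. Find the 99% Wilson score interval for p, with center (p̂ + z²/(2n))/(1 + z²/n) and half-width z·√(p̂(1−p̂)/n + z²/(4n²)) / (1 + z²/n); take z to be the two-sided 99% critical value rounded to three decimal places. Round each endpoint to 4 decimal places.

Here p̂ = 1140/2468 = 0.46191 and z = 2.576 (z² = 6.635776).
1 + z²/n = 1.002689.
Center = (0.46191 + 0.001344)/1.002689 = 0.46201.
Radicand: p̂(1−p̂)/n + z²/(4n²) = 0.000100709 + 0.000000272 = 0.000100981.
Half-width = z·√(radicand)/denom = 2.576·0.010049/1.002689 = 0.02582.
CI: 0.46201 ± 0.02582 = (0.4362, 0.4878).

(0.4362, 0.4878)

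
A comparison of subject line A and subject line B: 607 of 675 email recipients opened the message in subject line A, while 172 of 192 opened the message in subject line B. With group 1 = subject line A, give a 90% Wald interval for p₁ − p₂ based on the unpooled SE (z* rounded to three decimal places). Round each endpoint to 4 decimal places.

p̂₁ = 0.89926, p̂₂ = 0.89583, so the observed difference is 0.00343.
SE = √(0.000134210 + 0.000486021) = √0.000620231 = 0.024904.
z* = 1.645 at the 90% level. Margin of error = 0.04097.
Interval: 0.00343 ± 0.04097 → (-0.0375, 0.0444).

(-0.0375, 0.0444)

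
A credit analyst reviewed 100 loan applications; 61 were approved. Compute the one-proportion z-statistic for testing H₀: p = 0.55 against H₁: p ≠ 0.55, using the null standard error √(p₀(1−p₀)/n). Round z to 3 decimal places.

Sample proportion p̂ = 61/100 = 0.61000.
Null standard error: √(0.55·0.45/100) = √0.002475000 = 0.049749.
Test statistic: z = 0.06000/0.049749 = 1.206.

z = 1.206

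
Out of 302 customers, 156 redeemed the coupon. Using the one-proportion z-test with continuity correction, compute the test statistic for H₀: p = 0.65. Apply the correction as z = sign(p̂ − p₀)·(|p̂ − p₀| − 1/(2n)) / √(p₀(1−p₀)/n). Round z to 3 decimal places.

z = -4.802

Sample proportion p̂ = 156/302 = 0.51656. p̂ − p₀ = -0.133444.
Continuity correction 1/(2n) = 1/604 = 0.001656.
Corrected numerator: |-0.133444| − 0.001656 = 0.131788.
SE₀ = √(0.65·0.35/302) = 0.027447.
z = −0.131788/0.027447 = -4.802.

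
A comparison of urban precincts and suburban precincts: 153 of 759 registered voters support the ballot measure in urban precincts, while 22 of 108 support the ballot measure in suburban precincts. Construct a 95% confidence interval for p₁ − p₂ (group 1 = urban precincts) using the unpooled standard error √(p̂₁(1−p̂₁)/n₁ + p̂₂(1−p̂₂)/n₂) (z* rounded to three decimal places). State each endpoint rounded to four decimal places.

(-0.0833, 0.0790)

p̂₁ = 0.20158, p̂₂ = 0.20370, so the observed difference is -0.00212.
SE = √(0.000212050 + 0.001501931) = √0.001713981 = 0.041400.
z* = 1.960 at the 95% level. Margin = 1.960·0.041400 = 0.08114.
CI: -0.00212 ± 0.08114 = (-0.0833, 0.0790).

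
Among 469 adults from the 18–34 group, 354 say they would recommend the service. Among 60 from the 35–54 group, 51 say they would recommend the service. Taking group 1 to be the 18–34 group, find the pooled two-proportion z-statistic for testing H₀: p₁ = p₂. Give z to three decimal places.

z = -1.639

p̂₁ = 354/469 = 0.75480, p̂₂ = 51/60 = 0.85000.
Pooling: p̂ = 405/529 = 0.76560.
Pooled SE = √[0.1794590·0.01879886] ≈ 0.058083.
z = (p̂₁ − p̂₂)/SE = (0.75480 − 0.85000)/0.058083 = -0.09520/0.058083 = -1.639.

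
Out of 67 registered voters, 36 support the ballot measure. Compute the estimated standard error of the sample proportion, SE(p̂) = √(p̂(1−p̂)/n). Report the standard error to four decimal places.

The sample proportion is 36/67 = 0.53731.
p̂(1−p̂) = 0.248608.
Dividing by n and taking the root: √0.003710567 = 0.0609.

SE = 0.0609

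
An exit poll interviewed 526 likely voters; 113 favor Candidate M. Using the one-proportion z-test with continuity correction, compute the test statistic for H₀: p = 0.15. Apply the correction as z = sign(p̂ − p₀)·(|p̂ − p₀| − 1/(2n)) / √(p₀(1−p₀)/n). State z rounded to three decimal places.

p̂ = 113/526 = 0.21483. p̂ − p₀ = 0.064829.
Continuity correction 1/(2n) = 1/1052 = 0.000951.
Corrected numerator: |0.064829| − 0.000951 = 0.063878.
Null standard error: √(0.15·0.85/526) = √0.000242395 = 0.015569.
z = +0.063878/0.015569 = 4.103.

z = 4.103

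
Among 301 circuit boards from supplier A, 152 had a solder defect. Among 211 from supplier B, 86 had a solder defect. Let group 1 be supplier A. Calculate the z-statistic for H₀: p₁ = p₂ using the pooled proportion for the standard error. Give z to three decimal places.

z = 2.175

p̂₁ = 152/301 = 0.50498, p̂₂ = 86/211 = 0.40758.
Pooled p̂ = (152+86)/(301+211) = 238/512 = 0.46484.
SE = √[p̂(1−p̂)(1/n₁+1/n₂)] = √[0.46484·0.53516·(1/301+1/211)] ≈ 0.044782.
z = 0.09740/0.044782 = 2.175.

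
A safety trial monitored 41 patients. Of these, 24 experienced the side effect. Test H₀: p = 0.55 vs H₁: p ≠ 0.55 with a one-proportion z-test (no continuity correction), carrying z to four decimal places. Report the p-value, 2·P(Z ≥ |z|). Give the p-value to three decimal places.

p-value = 0.649

With x = 24 successes in n = 41, p̂ = 0.58537.
SE₀ = √(0.55·0.45/41) = 0.077695.
Test statistic (full precision, shown to 4 dp): z = (24/41 − 0.55)/SE₀ ≈ 0.4552.
From the standard normal, 2·P(Z ≥ |z|) = 0.649.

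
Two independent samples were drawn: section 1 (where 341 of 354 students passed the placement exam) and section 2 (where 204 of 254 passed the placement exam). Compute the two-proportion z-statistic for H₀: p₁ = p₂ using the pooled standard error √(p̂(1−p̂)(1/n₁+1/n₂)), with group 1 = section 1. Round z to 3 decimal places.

z = 6.390

p̂₁ = 341/354 = 0.96328, p̂₂ = 204/254 = 0.80315.
Pooled p̂ = (341+204)/(354+254) = 545/608 = 0.89638.
SE = √[p̂(1−p̂)(1/n₁+1/n₂)] = √[0.89638·0.10362·(1/354+1/254)] ≈ 0.025061.
z = (p̂₁ − p̂₂)/SE = (0.96328 − 0.80315)/0.025061 = 0.16013/0.025061 = 6.390.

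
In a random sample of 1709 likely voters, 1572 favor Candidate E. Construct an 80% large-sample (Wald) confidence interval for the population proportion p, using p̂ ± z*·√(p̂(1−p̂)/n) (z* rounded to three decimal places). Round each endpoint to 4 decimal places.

The sample proportion is 1572/1709 = 0.91984.
Standard error of p̂: √(0.073738/1709) = √0.000043147 = 0.006569.
z* = 1.282 at the 80% level.
Margin of error: 1.282 × 0.006569 = 0.00842.
Interval: 0.91984 ± 0.00842 → (0.9114, 0.9283).

(0.9114, 0.9283)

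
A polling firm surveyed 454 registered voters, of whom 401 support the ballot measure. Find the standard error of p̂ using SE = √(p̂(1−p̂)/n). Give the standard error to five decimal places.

Sample proportion p̂ = 401/454 = 0.88326.
p̂(1−p̂) = 0.103112.
Dividing by n and taking the root: √0.000227119 = 0.01507.

SE = 0.01507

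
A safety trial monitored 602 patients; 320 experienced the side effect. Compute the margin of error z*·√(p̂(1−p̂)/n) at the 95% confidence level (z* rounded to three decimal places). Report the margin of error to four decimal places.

ME = 0.0399

p̂ = 320/602 = 0.53156.
SE = √(p̂(1−p̂)/n) = √(0.249004/602) = 0.020338.
For 95% confidence, z* = 1.960.
So ME = 0.0399.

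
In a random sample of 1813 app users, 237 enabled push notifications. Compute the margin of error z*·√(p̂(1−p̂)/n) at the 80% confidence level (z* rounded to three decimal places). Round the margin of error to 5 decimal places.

The sample proportion is 237/1813 = 0.13072.
SE(p̂) = √(0.13072·0.86928/1813) = 0.007917.
For 80% confidence, z* = 1.282.
So ME = 0.01015.

ME = 0.01015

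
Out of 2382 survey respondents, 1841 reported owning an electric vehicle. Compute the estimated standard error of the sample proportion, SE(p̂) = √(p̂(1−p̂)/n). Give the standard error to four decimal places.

p̂ = 1841/2382 = 0.77288.
p̂(1−p̂) = 0.77288·0.22712 = 0.175537.
SE = √(0.175537/2382) = 0.0086.

SE = 0.0086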